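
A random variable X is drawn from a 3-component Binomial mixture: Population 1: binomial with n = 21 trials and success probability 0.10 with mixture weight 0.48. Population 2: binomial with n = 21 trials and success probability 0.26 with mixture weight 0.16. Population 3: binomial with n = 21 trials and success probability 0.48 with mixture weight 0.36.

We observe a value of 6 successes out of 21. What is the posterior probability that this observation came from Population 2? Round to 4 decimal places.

0.6131

The responsibility of component k is π_k f_k(x) divided by Σ_j π_j f_j(x).
Evaluate each component's likelihood at the observed value:
  p_1 = C(21,6)·0.10^6·0.90^15 = 54264·1e-06·0.205891 = 0.0111725
  p_2 = C(21,6)·0.26^6·0.74^15 = 54264·0.000308916·0.0109264 = 0.183159
  p_3 = C(21,6)·0.48^6·0.52^15 = 54264·0.0122306·5.49604e-05 = 0.0364762
Multiply by the mixture weights:
  π_1·p_1 = 0.48 × 0.0111725 = 0.00536279
  π_2·p_2 = 0.16 × 0.183159 = 0.0293054
  π_3·p_3 = 0.36 × 0.0364762 = 0.0131314
Normaliser: 0.00536279 + 0.0293054 + 0.0131314 = 0.0477996
So the posterior for Population 2 is 0.0293054 / 0.0477996 ≈ 0.6131.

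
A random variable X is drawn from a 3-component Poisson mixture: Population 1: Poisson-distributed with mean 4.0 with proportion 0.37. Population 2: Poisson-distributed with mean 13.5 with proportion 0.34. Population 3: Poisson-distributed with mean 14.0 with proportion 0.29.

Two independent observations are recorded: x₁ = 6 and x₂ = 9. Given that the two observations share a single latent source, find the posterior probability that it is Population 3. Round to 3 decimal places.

0.140

By Bayes' theorem, P(k | x) = π_k f_k(x) / Σ_j π_j f_j(x).
Since both observations come from the same component, the likelihood for component k is f_k(x₁)·f_k(x₂).
  p_1 = [e^(−4.0)·4.0^6/6! = 0.104196] × [0.0132312] = 0.00137863
  p_2 = [e^(−13.5)·13.5^6/6! = 0.0115264] × [0.0562685] = 0.000648575
  p_3 = [e^(−14.0)·14.0^6/6! = 0.00869587] × [0.0473442] = 0.000411699
Prior × likelihood for each component:
  π_1·p_1 = 0.37 × 0.00137863 = 0.000510094
  π_2·p_2 = 0.34 × 0.000648575 = 0.000220515
  π_3·p_3 = 0.29 × 0.000411699 = 0.000119393
Evidence: 0.000510094 + 0.000220515 + 0.000119393 = 0.000850002
P(Population 3 | x) ≈ 0.140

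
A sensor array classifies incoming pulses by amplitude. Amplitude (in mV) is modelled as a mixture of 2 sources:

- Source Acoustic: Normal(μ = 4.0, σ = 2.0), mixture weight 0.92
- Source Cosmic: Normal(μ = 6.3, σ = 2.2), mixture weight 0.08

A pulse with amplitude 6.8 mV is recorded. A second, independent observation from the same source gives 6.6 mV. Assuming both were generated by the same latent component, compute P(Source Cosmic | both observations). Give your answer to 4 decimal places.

0.3009

Apply Bayes' rule: the posterior for each component is proportional to its prior times its likelihood at x.
Since both observations come from the same component, the likelihood for component k is f_k(x₁)·f_k(x₂).
  f_Acoustic = [0.0748637] × [0.0856843] = 0.00641465
  f_Cosmic = [0.176714] × [0.179659] = 0.0317483
Weight by the priors:
  π_Acoustic·f_Acoustic = 0.92 × 0.00641465 = 0.00590147
  π_Cosmic·f_Cosmic = 0.08 × 0.0317483 = 0.00253986
Denominator: 0.00590147 + 0.00253986 = 0.00844134
P(Source Cosmic | data) ≈ 0.3009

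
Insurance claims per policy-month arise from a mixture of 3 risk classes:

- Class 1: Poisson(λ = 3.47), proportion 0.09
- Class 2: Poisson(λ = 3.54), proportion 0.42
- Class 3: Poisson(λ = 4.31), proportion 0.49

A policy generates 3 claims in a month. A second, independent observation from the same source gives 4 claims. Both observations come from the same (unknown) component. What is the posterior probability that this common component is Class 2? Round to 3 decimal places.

Posterior ∝ prior × likelihood, so P(k | x) ∝ π_k f_k(x); normalise over all components.
Since both observations come from the same component, the likelihood for component k is f_k(x₁)·f_k(x₂).
  f_1 = [e^(−3.47)·3.47^3/3! = 0.216688] × [0.187977] = 0.0407324
  f_2 = [e^(−3.54)·3.54^3/3! = 0.214514] × [0.189845] = 0.0407245
  f_3 = [e^(−4.31)·4.31^3/3! = 0.179255] × [0.193147] = 0.0346226
Multiply by the mixture weights:
  π_1·f_1 = 0.09 × 0.0407324 = 0.00366592
  π_2·f_2 = 0.42 × 0.0407245 = 0.0171043
  π_3·f_3 = 0.49 × 0.0346226 = 0.0169651
Evidence: 0.00366592 + 0.0171043 + 0.0169651 = 0.0377353
P(Class 2 | data) ≈ 0.453

0.453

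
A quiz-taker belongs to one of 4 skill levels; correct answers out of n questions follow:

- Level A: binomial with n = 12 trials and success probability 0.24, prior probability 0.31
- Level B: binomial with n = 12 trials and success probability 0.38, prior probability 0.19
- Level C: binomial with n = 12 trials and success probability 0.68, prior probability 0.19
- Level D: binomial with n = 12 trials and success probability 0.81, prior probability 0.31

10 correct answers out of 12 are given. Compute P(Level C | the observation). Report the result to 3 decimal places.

The responsibility of component k is π_k f_k(x) divided by Σ_j π_j f_j(x).
Component likelihoods at x = 10 correct answers out of 12:
  p_A = 2.41704e-05
  p_B = 0.00159281
  p_C = 0.142867
  p_D = 0.289669
Weight by the priors:
  π_A·p_A = 0.31 × 2.41704e-05 = 7.49282e-06
  π_B·p_B = 0.19 × 0.00159281 = 0.000302633
  π_C·p_C = 0.19 × 0.142867 = 0.0271448
  π_D·p_D = 0.31 × 0.289669 = 0.0897972
Denominator: 7.49282e-06 + 0.000302633 + 0.0271448 + 0.0897972 = 0.117252
P(Level C | 10 correct answers out of 12) = 0.0271448 / 0.117252 ≈ 0.232

0.232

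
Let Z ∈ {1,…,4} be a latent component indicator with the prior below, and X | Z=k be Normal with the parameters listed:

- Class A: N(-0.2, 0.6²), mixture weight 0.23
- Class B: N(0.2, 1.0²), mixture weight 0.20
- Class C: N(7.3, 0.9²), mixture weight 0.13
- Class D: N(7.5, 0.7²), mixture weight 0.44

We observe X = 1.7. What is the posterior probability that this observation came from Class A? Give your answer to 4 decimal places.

By Bayes' theorem, P(k | x) = P(Z=k) f_k(x) / Σ_j P(Z=j) f_j(x).
Component likelihoods at x = 1.7:
  p_A = (1/(0.6·√(2π)))·exp(−(1.7−-0.2)²/(2·0.6²)) = 0.664904·exp(-5.01389) = 0.00441829
  p_B = (1/(1.0·√(2π)))·exp(−(1.7−0.2)²/(2·1.0²)) = 0.398942·exp(-1.12500) = 0.129518
  p_C = (1/(0.9·√(2π)))·exp(−(1.7−7.3)²/(2·0.9²)) = 0.443269·exp(-19.35802) = 1.73614e-09
  p_D = (1/(0.7·√(2π)))·exp(−(1.7−7.5)²/(2·0.7²)) = 0.569918·exp(-34.32653) = 7.04676e-16
Multiply by the mixture weights:
  P(Z=A)·p_A = 0.23 × 0.00441829 = 0.00101621
  P(Z=B)·p_B = 0.20 × 0.129518 = 0.0259035
  P(Z=C)·p_C = 0.13 × 1.73614e-09 = 2.25698e-10
  P(Z=D)·p_D = 0.44 × 7.04676e-16 = 3.10057e-16
Sum: 0.00101621 + 0.0259035 + 2.25698e-10 + 3.10057e-16 = 0.0269197
So the posterior for Class A is 0.00101621 / 0.0269197 ≈ 0.0377.

0.0377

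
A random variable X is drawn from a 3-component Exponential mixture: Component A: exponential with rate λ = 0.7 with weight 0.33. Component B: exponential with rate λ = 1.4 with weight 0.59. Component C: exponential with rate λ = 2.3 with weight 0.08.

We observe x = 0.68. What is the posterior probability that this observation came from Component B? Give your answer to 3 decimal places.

The responsibility of component k is π_k f_k(x) divided by Σ_j π_j f_j(x).
Evaluate each component's likelihood at the observed value:
  f_A = 0.7·e^(−0.7·0.68) = 0.7·e^(−0.4760) = 0.434884
  f_B = 1.4·e^(−1.4·0.68) = 1.4·e^(−0.9520) = 0.540356
  f_C = 2.3·e^(−2.3·0.68) = 2.3·e^(−1.5640) = 0.481384
Multiply by the mixture weights:
  π_A·f_A = 0.33 × 0.434884 = 0.143512
  π_B·f_B = 0.59 × 0.540356 = 0.31881
  π_C·f_C = 0.08 × 0.481384 = 0.0385107
Marginal: 0.143512 + 0.31881 + 0.0385107 = 0.500832
Responsibility of Component B: 0.31881 / 0.500832 ≈ 0.637

0.637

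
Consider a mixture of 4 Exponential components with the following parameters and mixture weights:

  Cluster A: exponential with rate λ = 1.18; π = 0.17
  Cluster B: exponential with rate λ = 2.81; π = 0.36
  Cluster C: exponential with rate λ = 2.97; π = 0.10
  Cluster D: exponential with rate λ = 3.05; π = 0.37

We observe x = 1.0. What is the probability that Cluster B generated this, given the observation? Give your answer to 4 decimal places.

The responsibility of component k is π_k f_k(x) divided by Σ_j π_j f_j(x).
Component likelihoods at x = 1.0:
  f_A = 1.18·e^(−1.18·1.0) = 1.18·e^(−1.1800) = 0.362589
  f_B = 2.81·e^(−2.81·1.0) = 2.81·e^(−2.8100) = 0.169176
  f_C = 2.97·e^(−2.97·1.0) = 2.97·e^(−2.9700) = 0.152371
  f_D = 3.05·e^(−3.05·1.0) = 3.05·e^(−3.0500) = 0.144445
Prior × likelihood for each component:
  π_A·f_A = 0.17 × 0.362589 = 0.0616401
  π_B·f_B = 0.36 × 0.169176 = 0.0609034
  π_C·f_C = 0.10 × 0.152371 = 0.0152371
  π_D·f_D = 0.37 × 0.144445 = 0.0534445
Marginal: 0.0616401 + 0.0609034 + 0.0152371 + 0.0534445 = 0.191225
So the posterior for Cluster B is 0.0609034 / 0.191225 ≈ 0.3185.

0.3185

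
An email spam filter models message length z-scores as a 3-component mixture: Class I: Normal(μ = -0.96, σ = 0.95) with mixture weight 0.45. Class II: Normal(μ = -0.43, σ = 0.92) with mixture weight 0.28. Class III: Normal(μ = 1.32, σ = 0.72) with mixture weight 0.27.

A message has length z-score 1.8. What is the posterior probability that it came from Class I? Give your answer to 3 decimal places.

0.022

By Bayes' theorem, P(k | x) = w_k f_k(x) / Σ_j w_j f_j(x).
Evaluate each component's likelihood at the observed value:
  p_I = (1/(0.95·√(2π)))·exp(−(1.8−-0.96)²/(2·0.95²)) = 0.419939·exp(-4.22028) = 0.00617083
  p_II = (1/(0.92·√(2π)))·exp(−(1.8−-0.43)²/(2·0.92²)) = 0.433633·exp(-2.93768) = 0.0229776
  p_III = (1/(0.72·√(2π)))·exp(−(1.8−1.32)²/(2·0.72²)) = 0.554087·exp(-0.22222) = 0.443678
Prior × likelihood for each component:
  w_I·p_I = 0.45 × 0.00617083 = 0.00277687
  w_II·p_II = 0.28 × 0.0229776 = 0.00643374
  w_III·p_III = 0.27 × 0.443678 = 0.119793
Normaliser: 0.00277687 + 0.00643374 + 0.119793 = 0.129004
P(Class I | 1.8) ≈ 0.022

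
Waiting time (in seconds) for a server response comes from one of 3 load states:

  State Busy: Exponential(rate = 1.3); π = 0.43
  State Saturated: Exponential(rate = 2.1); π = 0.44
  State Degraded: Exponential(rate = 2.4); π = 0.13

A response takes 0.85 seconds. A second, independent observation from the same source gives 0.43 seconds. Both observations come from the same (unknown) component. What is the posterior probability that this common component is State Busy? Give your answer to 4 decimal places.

0.4523

The responsibility of component k is π_k f_k(x) divided by Σ_j π_j f_j(x).
Since both observations come from the same component, the likelihood for component k is f_k(x₁)·f_k(x₂).
  L_Busy = [1.3·e^(−1.3·0.85) = 1.3·e^(−1.1050) = 0.430574] × [0.743315] = 0.320052
  L_Saturated = [2.1·e^(−2.1·0.85) = 2.1·e^(−1.7850) = 0.352374] × [0.851239] = 0.299954
  L_Degraded = [2.4·e^(−2.4·0.85) = 2.4·e^(−2.0400) = 0.312069] × [0.855105] = 0.266852
Unnormalised posteriors:
  π_Busy·L_Busy = 0.43 × 0.320052 = 0.137622
  π_Saturated·L_Saturated = 0.44 × 0.299954 = 0.13198
  π_Degraded·L_Degraded = 0.13 × 0.266852 = 0.0346907
Evidence: 0.137622 + 0.13198 + 0.0346907 = 0.304293
Responsibility of State Busy: 0.137622 / 0.304293 ≈ 0.4523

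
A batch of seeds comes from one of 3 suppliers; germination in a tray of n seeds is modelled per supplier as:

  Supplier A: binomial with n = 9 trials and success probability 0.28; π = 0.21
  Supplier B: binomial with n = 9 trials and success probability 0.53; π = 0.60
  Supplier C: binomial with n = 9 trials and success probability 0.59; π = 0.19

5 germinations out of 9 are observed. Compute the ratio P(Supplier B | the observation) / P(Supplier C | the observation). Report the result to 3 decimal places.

Since P(k|x) ∝ π_k f_k(x), the posterior odds are π_i f_i(x) / (π_j f_j(x)).
Component likelihoods at x = 5 germinations out of 9:
  L_A = C(9,5)·0.28^5·0.72^4 = 126·0.00172104·0.268739 = 0.0582761
  L_B = C(9,5)·0.53^5·0.47^4 = 126·0.0418195·0.0487968 = 0.257123
  L_C = C(9,5)·0.59^5·0.41^4 = 126·0.0714924·0.0282576 = 0.254546
Posterior odds = (π_B·L_B) / (π_C·L_C) = (0.60·0.257123) / (0.19·0.254546) = 0.154274 / 0.0483637 ≈ 3.190

3.190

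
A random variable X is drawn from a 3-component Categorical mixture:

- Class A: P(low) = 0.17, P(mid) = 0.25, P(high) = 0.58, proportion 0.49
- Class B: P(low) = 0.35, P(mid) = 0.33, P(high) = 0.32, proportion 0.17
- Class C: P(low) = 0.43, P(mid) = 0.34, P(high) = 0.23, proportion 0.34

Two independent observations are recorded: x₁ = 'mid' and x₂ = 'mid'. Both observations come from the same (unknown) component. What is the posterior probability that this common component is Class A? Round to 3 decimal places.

0.346

By Bayes' theorem, P(k | x) = π_k f_k(x) / Σ_j π_j f_j(x).
Since both observations come from the same component, the likelihood for component k is f_k(x₁)·f_k(x₂).
  f_A = [P(mid | comp) = 0.25] × [0.25] = 0.0625
  f_B = [P(mid | comp) = 0.33] × [0.33] = 0.1089
  f_C = [P(mid | comp) = 0.34] × [0.34] = 0.1156
Multiply by the mixture weights:
  π_A·f_A = 0.49 × 0.0625 = 0.030625
  π_B·f_B = 0.17 × 0.1089 = 0.018513
  π_C·f_C = 0.34 × 0.1156 = 0.039304
Marginal: 0.030625 + 0.018513 + 0.039304 = 0.088442
So the posterior for Class A is 0.030625 / 0.088442 ≈ 0.346.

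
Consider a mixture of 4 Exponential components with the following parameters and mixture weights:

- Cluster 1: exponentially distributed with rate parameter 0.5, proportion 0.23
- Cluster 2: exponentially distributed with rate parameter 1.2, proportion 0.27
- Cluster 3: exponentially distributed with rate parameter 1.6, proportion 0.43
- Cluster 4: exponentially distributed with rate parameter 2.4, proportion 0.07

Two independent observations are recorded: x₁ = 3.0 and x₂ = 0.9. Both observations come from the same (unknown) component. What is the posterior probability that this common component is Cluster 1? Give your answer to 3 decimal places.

0.586

Apply Bayes' rule: the posterior for each component is proportional to its prior times its likelihood at x.
Since both observations come from the same component, the likelihood for component k is f_k(x₁)·f_k(x₂).
  p_1 = [0.111565] × [0.318814] = 0.0355685
  p_2 = [0.0327885] × [0.407515] = 0.0133618
  p_3 = [0.0131676] × [0.379084] = 0.00499163
  p_4 = [0.00179181] × [0.27678] = 0.000495937
Multiply by the mixture weights:
  π_1·p_1 = 0.23 × 0.0355685 = 0.00818076
  π_2·p_2 = 0.27 × 0.0133618 = 0.00360768
  π_3·p_3 = 0.43 × 0.00499163 = 0.0021464
  π_4·p_4 = 0.07 × 0.000495937 = 3.47156e-05
Evidence: 0.00818076 + 0.00360768 + 0.0021464 + 3.47156e-05 = 0.0139696
P(Cluster 1 | x₁, x₂) = 0.00818076 / 0.0139696 ≈ 0.586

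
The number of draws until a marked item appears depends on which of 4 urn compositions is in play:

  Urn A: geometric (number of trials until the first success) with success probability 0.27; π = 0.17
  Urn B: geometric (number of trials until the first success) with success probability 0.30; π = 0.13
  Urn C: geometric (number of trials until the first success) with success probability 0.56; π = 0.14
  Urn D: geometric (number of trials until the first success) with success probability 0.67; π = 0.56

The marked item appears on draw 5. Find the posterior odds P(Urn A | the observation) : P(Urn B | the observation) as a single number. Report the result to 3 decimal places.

Only the two components matter; the odds are (π_i f_i(x)) / (π_j f_j(x)).
Evaluate each component's likelihood at the observed value:
  f_A = 0.27·(1−0.27)^4 = 0.27·0.283982 = 0.0766753
  f_B = 0.30·(1−0.30)^4 = 0.30·0.2401 = 0.07203
  f_C = 0.56·(1−0.56)^4 = 0.56·0.037481 = 0.0209893
  f_D = 0.67·(1−0.67)^4 = 0.67·0.0118592 = 0.00794567
Posterior odds = (π_A·f_A) / (π_B·f_B) = (0.17·0.0766753) / (0.13·0.07203) = 0.0130348 / 0.0093639 ≈ 1.392

1.392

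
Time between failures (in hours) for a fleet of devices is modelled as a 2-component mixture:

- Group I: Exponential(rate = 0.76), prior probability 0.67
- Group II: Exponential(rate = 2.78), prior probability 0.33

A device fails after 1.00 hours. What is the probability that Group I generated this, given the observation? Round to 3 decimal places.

0.807

Apply Bayes' rule: the posterior for each component is proportional to its prior times its likelihood at x.
Component likelihoods at x = 1.00 hours:
  L_I = 0.355426
  L_II = 0.172467
Multiply by the mixture weights:
  w_I·L_I = 0.67 × 0.355426 = 0.238136
  w_II·L_II = 0.33 × 0.172467 = 0.0569141
Normaliser: 0.238136 + 0.0569141 = 0.29505
P(Group I | the observation) = 0.238136 / 0.29505 ≈ 0.807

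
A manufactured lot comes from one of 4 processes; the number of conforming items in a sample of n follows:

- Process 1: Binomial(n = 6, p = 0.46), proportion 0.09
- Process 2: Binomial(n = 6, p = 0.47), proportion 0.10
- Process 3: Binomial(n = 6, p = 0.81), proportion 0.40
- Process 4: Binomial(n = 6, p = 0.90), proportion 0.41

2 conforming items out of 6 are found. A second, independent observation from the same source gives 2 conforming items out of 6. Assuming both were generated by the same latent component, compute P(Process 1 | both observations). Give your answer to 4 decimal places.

0.4871

P(component k | x) = π_k·f_k(x) / marginal(x), where marginal(x) = Σ_j π_j·f_j(x).
Since both observations come from the same component, the likelihood for component k is f_k(x₁)·f_k(x₂).
  p_1 = [0.269887] × [0.269887] = 0.072839
  p_2 = [0.261451] × [0.261451] = 0.0683567
  p_3 = [0.0128255] × [0.0128255] = 0.000164495
  p_4 = [0.001215] × [0.001215] = 1.47622e-06
Prior × likelihood for each component:
  π_1·p_1 = 0.09 × 0.072839 = 0.00655551
  π_2·p_2 = 0.10 × 0.0683567 = 0.00683567
  π_3·p_3 = 0.40 × 0.000164495 = 6.57978e-05
  π_4·p_4 = 0.41 × 1.47622e-06 = 6.05252e-07
Marginal: 0.00655551 + 0.00683567 + 6.57978e-05 + 6.05252e-07 = 0.0134576
Responsibility of Process 1: 0.00655551 / 0.0134576 ≈ 0.4871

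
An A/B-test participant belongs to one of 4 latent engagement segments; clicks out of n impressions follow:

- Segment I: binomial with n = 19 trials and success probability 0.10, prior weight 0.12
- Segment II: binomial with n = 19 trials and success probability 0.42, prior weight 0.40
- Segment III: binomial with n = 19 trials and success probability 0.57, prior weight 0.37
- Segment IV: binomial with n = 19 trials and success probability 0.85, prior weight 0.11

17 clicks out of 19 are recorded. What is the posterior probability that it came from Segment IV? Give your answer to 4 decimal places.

By Bayes' theorem, P(k | x) = P(Z=k) f_k(x) / Σ_j P(Z=j) f_j(x).
Component likelihoods at x = 17 clicks out of 19:
  f_I = C(19,17)·0.10^17·0.90^2 = 171·1e-17·0.81 = 1.3851e-15
  f_II = C(19,17)·0.42^17·0.58^2 = 171·3.93766e-07·0.3364 = 2.26511e-05
  f_III = C(19,17)·0.57^17·0.43^2 = 171·7.07738e-05·0.1849 = 0.00223772
  f_IV = C(19,17)·0.85^17·0.15^2 = 171·0.0631134·0.0225 = 0.242829
Unnormalised posteriors:
  P(Z=I)·f_I = 0.12 × 1.3851e-15 = 1.66212e-16
  P(Z=II)·f_II = 0.40 × 2.26511e-05 = 9.06046e-06
  P(Z=III)·f_III = 0.37 × 0.00223772 = 0.000827956
  P(Z=IV)·f_IV = 0.11 × 0.242829 = 0.0267112
Marginal: 1.66212e-16 + 9.06046e-06 + 0.000827956 + 0.0267112 = 0.0275482
P(Segment IV | the observation) = 0.0267112 / 0.0275482 ≈ 0.9696

0.9696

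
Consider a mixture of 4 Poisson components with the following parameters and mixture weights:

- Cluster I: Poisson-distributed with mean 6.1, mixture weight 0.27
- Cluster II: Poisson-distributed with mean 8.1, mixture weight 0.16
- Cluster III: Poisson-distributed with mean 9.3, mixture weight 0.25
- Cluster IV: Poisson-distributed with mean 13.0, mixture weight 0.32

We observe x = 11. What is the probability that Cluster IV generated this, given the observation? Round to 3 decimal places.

0.423

P(component k | x) = P(Z=k)·f_k(x) / marginal(x), where marginal(x) = Σ_j P(Z=j)·f_j(x).
Evaluate each component's likelihood at the observed value:
  L_I = e^(−6.1)·6.1^11/11! = 0.0244498
  L_II = e^(−8.1)·8.1^11/11! = 0.0748849
  L_III = e^(−9.3)·9.3^11/11! = 0.10309
  L_IV = e^(−13.0)·13.0^11/11! = 0.101483
Multiply by the mixture weights:
  P(Z=I)·L_I = 0.27 × 0.0244498 = 0.00660146
  P(Z=II)·L_II = 0.16 × 0.0748849 = 0.0119816
  P(Z=III)·L_III = 0.25 × 0.10309 = 0.0257726
  P(Z=IV)·L_IV = 0.32 × 0.101483 = 0.0324745
Evidence: 0.00660146 + 0.0119816 + 0.0257726 + 0.0324745 = 0.0768302
So the posterior for Cluster IV is 0.0324745 / 0.0768302 ≈ 0.423.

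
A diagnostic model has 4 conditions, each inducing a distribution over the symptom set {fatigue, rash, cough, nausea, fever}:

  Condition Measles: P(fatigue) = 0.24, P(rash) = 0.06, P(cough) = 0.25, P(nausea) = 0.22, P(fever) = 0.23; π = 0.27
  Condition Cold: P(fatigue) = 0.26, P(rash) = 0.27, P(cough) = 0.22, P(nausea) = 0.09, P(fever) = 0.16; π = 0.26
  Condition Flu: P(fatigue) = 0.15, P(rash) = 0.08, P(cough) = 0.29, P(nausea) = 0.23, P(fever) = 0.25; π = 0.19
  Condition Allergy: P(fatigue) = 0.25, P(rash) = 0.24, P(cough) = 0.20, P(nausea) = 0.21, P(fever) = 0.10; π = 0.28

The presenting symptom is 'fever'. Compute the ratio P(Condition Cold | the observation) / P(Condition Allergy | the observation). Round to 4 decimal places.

1.4857

Only the two components matter; the odds are (w_i f_i(x)) / (w_j f_j(x)).
Component likelihoods at x = 'fever':
  L_Measles = 0.23
  L_Cold = 0.16
  L_Flu = 0.25
  L_Allergy = 0.1
Posterior odds = (w_Cold·L_Cold) / (w_Allergy·L_Allergy) = (0.26·0.16) / (0.28·0.1) = 0.0416 / 0.028 ≈ 1.4857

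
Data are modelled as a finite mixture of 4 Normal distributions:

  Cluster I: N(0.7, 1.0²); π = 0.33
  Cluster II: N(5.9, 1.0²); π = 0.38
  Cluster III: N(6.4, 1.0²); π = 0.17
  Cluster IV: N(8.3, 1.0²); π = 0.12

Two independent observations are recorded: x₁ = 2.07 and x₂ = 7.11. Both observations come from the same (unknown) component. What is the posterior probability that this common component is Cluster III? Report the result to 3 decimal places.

0.086

P(component k | x) = w_k·f_k(x) / marginal(x), where marginal(x) = Σ_j w_j·f_j(x).
Since both observations come from the same component, the likelihood for component k is f_k(x₁)·f_k(x₂).
  p_I = [(1/(1.0·√(2π)))·exp(−(2.07−0.7)²/(2·1.0²)) = 0.398942·exp(-0.93845) = 0.15608] × [4.77246e-10] = 7.44884e-11
  p_II = [(1/(1.0·√(2π)))·exp(−(2.07−5.9)²/(2·1.0²)) = 0.398942·exp(-7.33445) = 0.000260375] × [0.19186] = 4.99555e-05
  p_III = [(1/(1.0·√(2π)))·exp(−(2.07−6.4)²/(2·1.0²)) = 0.398942·exp(-9.37445) = 3.38562e-05] × [0.31006] = 1.04975e-05
  p_IV = [(1/(1.0·√(2π)))·exp(−(2.07−8.3)²/(2·1.0²)) = 0.398942·exp(-19.40645) = 1.48866e-09] × [0.19652] = 2.92552e-10
Weight by the priors:
  w_I·p_I = 0.33 × 7.44884e-11 = 2.45812e-11
  w_II·p_II = 0.38 × 4.99555e-05 = 1.89831e-05
  w_III·p_III = 0.17 × 1.04975e-05 = 1.78457e-06
  w_IV·p_IV = 0.12 × 2.92552e-10 = 3.51063e-11
Normaliser: 2.45812e-11 + 1.89831e-05 + 1.78457e-06 + 3.51063e-11 = 2.07677e-05
So the posterior for Cluster III is 1.78457e-06 / 2.07677e-05 ≈ 0.086.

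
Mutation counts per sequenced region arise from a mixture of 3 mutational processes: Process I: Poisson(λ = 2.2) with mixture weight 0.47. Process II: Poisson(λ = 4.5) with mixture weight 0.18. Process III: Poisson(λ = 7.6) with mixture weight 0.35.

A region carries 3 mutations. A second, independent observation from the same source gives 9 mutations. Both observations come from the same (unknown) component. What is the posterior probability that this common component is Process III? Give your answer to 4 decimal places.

Posterior ∝ prior × likelihood, so P(k | x) ∝ π_k f_k(x); normalise over all components.
Since both observations come from the same component, the likelihood for component k is f_k(x₁)·f_k(x₂).
  L_I = [0.196639] × [0.000368632] = 7.24873e-05
  L_II = [0.168718] × [0.0231646] = 0.00390828
  L_III = [0.0366144] × [0.11666] = 0.00427142
Weight by the priors:
  π_I·L_I = 0.47 × 7.24873e-05 = 3.40691e-05
  π_II·L_II = 0.18 × 0.00390828 = 0.00070349
  π_III·L_III = 0.35 × 0.00427142 = 0.001495
Evidence: 3.40691e-05 + 0.00070349 + 0.001495 = 0.00223256
Responsibility of Process III: 0.001495 / 0.00223256 ≈ 0.6696

0.6696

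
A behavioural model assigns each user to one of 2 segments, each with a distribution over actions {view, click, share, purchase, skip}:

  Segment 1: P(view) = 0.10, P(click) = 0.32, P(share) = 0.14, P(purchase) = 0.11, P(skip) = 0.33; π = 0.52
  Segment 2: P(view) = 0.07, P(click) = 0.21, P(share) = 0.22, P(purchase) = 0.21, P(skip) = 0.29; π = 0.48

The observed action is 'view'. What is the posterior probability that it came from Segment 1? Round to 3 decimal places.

The responsibility of component k is P(Z=k) f_k(x) divided by Σ_j P(Z=j) f_j(x).
Categorical probabilities:
  f_1 = P(view | comp) = 0.10
  f_2 = P(view | comp) = 0.07
Prior × likelihood for each component:
  P(Z=1)·f_1 = 0.52 × 0.1 = 0.052
  P(Z=2)·f_2 = 0.48 × 0.07 = 0.0336
Marginal: 0.052 + 0.0336 = 0.0856
Responsibility of Segment 1: 0.052 / 0.0856 ≈ 0.607

0.607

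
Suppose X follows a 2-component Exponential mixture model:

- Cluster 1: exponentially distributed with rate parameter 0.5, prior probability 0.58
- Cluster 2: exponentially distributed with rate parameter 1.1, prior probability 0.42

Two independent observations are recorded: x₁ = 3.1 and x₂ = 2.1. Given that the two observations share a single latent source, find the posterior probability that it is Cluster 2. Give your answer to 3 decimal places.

Posterior ∝ prior × likelihood, so P(k | x) ∝ π_k f_k(x); normalise over all components.
Since both observations come from the same component, the likelihood for component k is f_k(x₁)·f_k(x₂).
  f_1 = [0.106124] × [0.174969] = 0.0185684
  f_2 = [0.0363453] × [0.109187] = 0.00396845
Multiply by the mixture weights:
  π_1·f_1 = 0.58 × 0.0185684 = 0.0107697
  π_2·f_2 = 0.42 × 0.00396845 = 0.00166675
Sum: 0.0107697 + 0.00166675 = 0.0124364
P(Cluster 2 | x₁, x₂) = 0.00166675 / 0.0124364 ≈ 0.134

0.134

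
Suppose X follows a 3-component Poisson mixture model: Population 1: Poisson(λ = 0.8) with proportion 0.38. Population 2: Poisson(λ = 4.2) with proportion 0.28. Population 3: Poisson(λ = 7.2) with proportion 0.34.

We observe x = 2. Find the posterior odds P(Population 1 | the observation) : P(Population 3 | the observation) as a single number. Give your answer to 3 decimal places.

8.304

The posterior odds equal the prior odds times the likelihood ratio: (π_i/π_j)·(f_i(x)/f_j(x)).
Component likelihoods at x = 2:
  L_1 = e^(−0.8)·0.8^2/2! = 0.143785
  L_2 = e^(−4.2)·4.2^2/2! = 0.132261
  L_3 = e^(−7.2)·7.2^2/2! = 0.0193515
0.0546384 / 0.00657951 ≈ 8.304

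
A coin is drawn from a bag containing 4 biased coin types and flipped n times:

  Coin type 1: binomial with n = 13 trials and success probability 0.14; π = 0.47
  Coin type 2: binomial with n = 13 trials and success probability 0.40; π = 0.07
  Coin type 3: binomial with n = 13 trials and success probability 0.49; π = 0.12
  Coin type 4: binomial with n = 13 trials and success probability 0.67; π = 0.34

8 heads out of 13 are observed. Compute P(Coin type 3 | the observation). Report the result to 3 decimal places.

The responsibility of component k is P(Z=k) f_k(x) divided by Σ_j P(Z=j) f_j(x).
Evaluate each component's likelihood at the observed value:
  p_1 = 8.93501e-05
  p_2 = 0.0655865
  p_3 = 0.14757
  p_4 = 0.204525
Weight by the priors:
  P(Z=1)·p_1 = 0.47 × 8.93501e-05 = 4.19946e-05
  P(Z=2)·p_2 = 0.07 × 0.0655865 = 0.00459106
  P(Z=3)·p_3 = 0.12 × 0.14757 = 0.0177084
  P(Z=4)·p_4 = 0.34 × 0.204525 = 0.0695385
Marginal: 4.19946e-05 + 0.00459106 + 0.0177084 + 0.0695385 = 0.09188
P(Coin type 3 | the observation) = 0.0177084 / 0.09188 ≈ 0.193

0.193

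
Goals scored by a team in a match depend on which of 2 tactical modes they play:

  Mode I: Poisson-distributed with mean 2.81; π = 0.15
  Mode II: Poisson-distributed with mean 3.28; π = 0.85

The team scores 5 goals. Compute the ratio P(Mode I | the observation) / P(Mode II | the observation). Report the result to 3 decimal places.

The posterior odds equal the prior odds times the likelihood ratio: (P(Z=i)/P(Z=j))·(f_i(x)/f_j(x)).
Evaluate each component's likelihood at the observed value:
  L_I = 0.0878988
  L_II = 0.119043
0.0131848 / 0.101186 ≈ 0.130

0.130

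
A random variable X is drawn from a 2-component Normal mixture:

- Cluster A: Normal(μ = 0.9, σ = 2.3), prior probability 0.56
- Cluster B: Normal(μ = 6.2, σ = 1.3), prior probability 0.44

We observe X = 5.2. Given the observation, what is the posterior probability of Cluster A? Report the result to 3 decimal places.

0.144

P(component k | x) = π_k·f_k(x) / marginal(x), where marginal(x) = Σ_j π_j·f_j(x).
Normal densities:
  L_A = 0.0302129
  L_B = 0.228285
Multiply by the mixture weights:
  π_A·L_A = 0.56 × 0.0302129 = 0.0169193
  π_B·L_B = 0.44 × 0.228285 = 0.100445
Normaliser: 0.0169193 + 0.100445 = 0.117365
So the posterior for Cluster A is 0.0169193 / 0.117365 ≈ 0.144.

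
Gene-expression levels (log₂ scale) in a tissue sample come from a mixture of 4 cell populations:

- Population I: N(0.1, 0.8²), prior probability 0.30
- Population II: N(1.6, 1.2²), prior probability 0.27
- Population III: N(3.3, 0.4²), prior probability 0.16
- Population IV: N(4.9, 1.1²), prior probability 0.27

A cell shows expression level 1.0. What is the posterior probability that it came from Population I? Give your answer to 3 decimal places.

0.500

P(component k | x) = P(Z=k)·f_k(x) / marginal(x), where marginal(x) = Σ_j P(Z=j)·f_j(x).
Normal densities:
  L_I = (1/(0.8·√(2π)))·exp(−(1.0−0.1)²/(2·0.8²)) = 0.498678·exp(-0.63281) = 0.264846
  L_II = (1/(1.2·√(2π)))·exp(−(1.0−1.6)²/(2·1.2²)) = 0.332452·exp(-0.12500) = 0.293388
  L_III = (1/(0.4·√(2π)))·exp(−(1.0−3.3)²/(2·0.4²)) = 0.997356·exp(-16.53125) = 6.59811e-08
  L_IV = (1/(1.1·√(2π)))·exp(−(1.0−4.9)²/(2·1.1²)) = 0.362675·exp(-6.28512) = 0.000675963
Prior × likelihood for each component:
  P(Z=I)·L_I = 0.30 × 0.264846 = 0.0794537
  P(Z=II)·L_II = 0.27 × 0.293388 = 0.0792147
  P(Z=III)·L_III = 0.16 × 6.59811e-08 = 1.0557e-08
  P(Z=IV)·L_IV = 0.27 × 0.000675963 = 0.00018251
Denominator: 0.0794537 + 0.0792147 + 1.0557e-08 + 0.00018251 = 0.158851
P(Population I | data) ≈ 0.500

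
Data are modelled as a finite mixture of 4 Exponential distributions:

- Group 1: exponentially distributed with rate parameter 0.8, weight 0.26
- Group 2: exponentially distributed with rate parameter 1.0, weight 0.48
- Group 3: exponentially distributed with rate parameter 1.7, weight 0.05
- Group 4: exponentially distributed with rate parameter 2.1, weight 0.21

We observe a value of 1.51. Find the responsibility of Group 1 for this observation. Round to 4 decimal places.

Posterior ∝ prior × likelihood, so P(k | x) ∝ π_k f_k(x); normalise over all components.
Exponential densities:
  p_1 = 0.8·e^(−0.8·1.51) = 0.8·e^(−1.2080) = 0.239035
  p_2 = 1.0·e^(−1.0·1.51) = 1.0·e^(−1.5100) = 0.22091
  p_3 = 1.7·e^(−1.7·1.51) = 1.7·e^(−2.5670) = 0.130501
  p_4 = 2.1·e^(−2.1·1.51) = 2.1·e^(−3.1710) = 0.0881194
Unnormalised posteriors:
  π_1·p_1 = 0.26 × 0.239035 = 0.0621492
  π_2·p_2 = 0.48 × 0.22091 = 0.106037
  π_3·p_3 = 0.05 × 0.130501 = 0.00652507
  π_4·p_4 = 0.21 × 0.0881194 = 0.0185051
Marginal: 0.0621492 + 0.106037 + 0.00652507 + 0.0185051 = 0.193216
So the posterior for Group 1 is 0.0621492 / 0.193216 ≈ 0.3217.

0.3217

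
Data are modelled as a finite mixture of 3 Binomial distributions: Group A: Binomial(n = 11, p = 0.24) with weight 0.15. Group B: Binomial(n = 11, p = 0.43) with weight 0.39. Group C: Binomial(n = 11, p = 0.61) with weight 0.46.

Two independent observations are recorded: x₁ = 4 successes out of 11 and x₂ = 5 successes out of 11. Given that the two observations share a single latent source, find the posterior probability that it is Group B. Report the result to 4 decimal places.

Posterior ∝ prior × likelihood, so P(k | x) ∝ w_k f_k(x); normalise over all components.
Since both observations come from the same component, the likelihood for component k is f_k(x₁)·f_k(x₂).
  L_A = [0.160344] × [0.0708891] = 0.0113667
  L_B = [0.220552] × [0.232934] = 0.0513742
  L_C = [0.0627026] × [0.137303] = 0.00860923
Multiply by the mixture weights:
  w_A·L_A = 0.15 × 0.0113667 = 0.001705
  w_B·L_B = 0.39 × 0.0513742 = 0.0200359
  w_C·L_C = 0.46 × 0.00860923 = 0.00396025
Sum: 0.001705 + 0.0200359 + 0.00396025 = 0.0257012
Responsibility of Group B: 0.0200359 / 0.0257012 ≈ 0.7796

0.7796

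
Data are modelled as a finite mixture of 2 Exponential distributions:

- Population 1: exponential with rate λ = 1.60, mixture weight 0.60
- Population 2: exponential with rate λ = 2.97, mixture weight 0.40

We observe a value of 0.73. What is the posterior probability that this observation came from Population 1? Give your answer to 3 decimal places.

0.687

Posterior ∝ prior × likelihood, so P(k | x) ∝ P(Z=k) f_k(x); normalise over all components.
Exponential densities:
  L_1 = 1.60·e^(−1.60·0.73) = 1.60·e^(−1.1680) = 0.497581
  L_2 = 2.97·e^(−2.97·0.73) = 2.97·e^(−2.1681) = 0.339752
Prior × likelihood for each component:
  P(Z=1)·L_1 = 0.60 × 0.497581 = 0.298549
  P(Z=2)·L_2 = 0.40 × 0.339752 = 0.135901
Normaliser: 0.298549 + 0.135901 = 0.43445
Responsibility of Population 1: 0.298549 / 0.43445 ≈ 0.687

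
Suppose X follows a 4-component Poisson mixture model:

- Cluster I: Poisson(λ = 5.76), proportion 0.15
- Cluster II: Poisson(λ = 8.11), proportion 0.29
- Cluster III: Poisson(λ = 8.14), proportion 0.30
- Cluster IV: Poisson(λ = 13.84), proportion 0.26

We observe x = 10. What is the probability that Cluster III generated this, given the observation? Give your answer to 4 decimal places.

The responsibility of component k is π_k f_k(x) divided by Σ_j π_j f_j(x).
Evaluate each component's likelihood at the observed value:
  f_I = e^(−5.76)·5.76^10/10! = 0.034908
  f_II = e^(−8.11)·8.11^10/10! = 0.101934
  f_III = e^(−8.14)·8.14^10/10! = 0.102642
  f_IV = e^(−13.84)·13.84^10/10! = 0.0693366
Prior × likelihood for each component:
  π_I·f_I = 0.15 × 0.034908 = 0.00523621
  π_II·f_II = 0.29 × 0.101934 = 0.0295607
  π_III·f_III = 0.30 × 0.102642 = 0.0307925
  π_IV·f_IV = 0.26 × 0.0693366 = 0.0180275
Marginal: 0.00523621 + 0.0295607 + 0.0307925 + 0.0180275 = 0.083617
P(Cluster III | data) = 0.0307925 / 0.083617 ≈ 0.3683

0.3683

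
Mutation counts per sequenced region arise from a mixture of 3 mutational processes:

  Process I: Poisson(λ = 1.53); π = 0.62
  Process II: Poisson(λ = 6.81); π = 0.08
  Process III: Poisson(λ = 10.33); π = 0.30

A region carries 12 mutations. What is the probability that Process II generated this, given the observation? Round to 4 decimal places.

Posterior ∝ prior × likelihood, so P(k | x) ∝ π_k f_k(x); normalise over all components.
Evaluate each component's likelihood at the observed value:
  p_I = 7.43857e-08
  p_II = 0.0229025
  p_III = 0.100602
Weight by the priors:
  π_I·p_I = 0.62 × 7.43857e-08 = 4.61192e-08
  π_II·p_II = 0.08 × 0.0229025 = 0.0018322
  π_III·p_III = 0.30 × 0.100602 = 0.0301805
Denominator: 4.61192e-08 + 0.0018322 + 0.0301805 = 0.0320127
So the posterior for Process II is 0.0018322 / 0.0320127 ≈ 0.0572.

0.0572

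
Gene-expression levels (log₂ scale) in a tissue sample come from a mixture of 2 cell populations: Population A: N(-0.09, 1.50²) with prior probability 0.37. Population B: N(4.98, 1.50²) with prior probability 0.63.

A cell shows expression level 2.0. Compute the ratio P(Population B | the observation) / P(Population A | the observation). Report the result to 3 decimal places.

0.625

Only the two components matter; the odds are (w_i f_i(x)) / (w_j f_j(x)).
Normal densities:
  p_A = 0.100752
  p_B = 0.0369634
Odds = (0.63/0.37) × (0.0369634/0.100752) = 1.7027 × 0.366875 ≈ 0.625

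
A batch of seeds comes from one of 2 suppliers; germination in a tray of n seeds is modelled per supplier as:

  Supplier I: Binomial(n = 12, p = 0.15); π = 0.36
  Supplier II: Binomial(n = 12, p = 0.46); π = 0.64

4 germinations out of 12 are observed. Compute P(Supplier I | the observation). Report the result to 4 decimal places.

Apply Bayes' rule: the posterior for each component is proportional to its prior times its likelihood at x.
Evaluate each component's likelihood at the observed value:
  p_I = C(12,4)·0.15^4·0.85^8 = 495·0.00050625·0.272491 = 0.0682844
  p_II = C(12,4)·0.46^4·0.54^8 = 495·0.0447746·0.0072302 = 0.160246
Unnormalised posteriors:
  P(Z=I)·p_I = 0.36 × 0.0682844 = 0.0245824
  P(Z=II)·p_II = 0.64 × 0.160246 = 0.102557
Denominator: 0.0245824 + 0.102557 = 0.12714
P(Supplier I | x) ≈ 0.1933

0.1933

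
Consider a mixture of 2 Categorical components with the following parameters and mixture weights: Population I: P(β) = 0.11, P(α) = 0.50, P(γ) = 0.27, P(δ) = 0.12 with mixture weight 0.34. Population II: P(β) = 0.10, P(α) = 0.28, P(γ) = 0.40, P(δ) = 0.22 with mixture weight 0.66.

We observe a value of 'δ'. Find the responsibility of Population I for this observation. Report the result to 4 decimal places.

Apply Bayes' rule: the posterior for each component is proportional to its prior times its likelihood at x.
Categorical probabilities:
  f_I = 0.12
  f_II = 0.22
Unnormalised posteriors:
  π_I·f_I = 0.34 × 0.12 = 0.0408
  π_II·f_II = 0.66 × 0.22 = 0.1452
Marginal: 0.0408 + 0.1452 = 0.186
P(Population I | 'δ') = 0.0408 / 0.186 ≈ 0.2194

0.2194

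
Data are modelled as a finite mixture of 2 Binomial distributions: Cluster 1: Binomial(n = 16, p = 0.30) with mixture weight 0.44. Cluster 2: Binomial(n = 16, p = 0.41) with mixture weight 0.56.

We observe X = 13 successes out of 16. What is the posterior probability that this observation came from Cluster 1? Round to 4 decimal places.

0.0221

Posterior ∝ prior × likelihood, so P(k | x) ∝ π_k f_k(x); normalise over all components.
Evaluate each component's likelihood at the observed value:
  L_1 = 3.06238e-05
  L_2 = 0.00106398
Prior × likelihood for each component:
  π_1·L_1 = 0.44 × 3.06238e-05 = 1.34745e-05
  π_2·L_2 = 0.56 × 0.00106398 = 0.00059583
Denominator: 1.34745e-05 + 0.00059583 = 0.000609304
P(Cluster 1 | x) ≈ 0.0221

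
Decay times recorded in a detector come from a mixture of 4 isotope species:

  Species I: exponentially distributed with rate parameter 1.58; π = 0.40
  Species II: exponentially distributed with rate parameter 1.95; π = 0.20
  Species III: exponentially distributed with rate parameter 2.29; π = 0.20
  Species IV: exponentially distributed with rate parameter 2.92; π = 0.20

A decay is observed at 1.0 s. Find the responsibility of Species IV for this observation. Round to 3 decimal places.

P(component k | x) = w_k·f_k(x) / marginal(x), where marginal(x) = Σ_j w_j·f_j(x).
Exponential densities:
  p_I = 1.58·e^(−1.58·1.0) = 1.58·e^(−1.5800) = 0.325441
  p_II = 1.95·e^(−1.95·1.0) = 1.95·e^(−1.9500) = 0.277434
  p_III = 2.29·e^(−2.29·1.0) = 2.29·e^(−2.2900) = 0.2319
  p_IV = 2.92·e^(−2.92·1.0) = 2.92·e^(−2.9200) = 0.157486
Prior × likelihood for each component:
  w_I·p_I = 0.40 × 0.325441 = 0.130176
  w_II·p_II = 0.20 × 0.277434 = 0.0554869
  w_III·p_III = 0.20 × 0.2319 = 0.04638
  w_IV·p_IV = 0.20 × 0.157486 = 0.0314973
Sum: 0.130176 + 0.0554869 + 0.04638 + 0.0314973 = 0.26354
So the posterior for Species IV is 0.0314973 / 0.26354 ≈ 0.120.

0.120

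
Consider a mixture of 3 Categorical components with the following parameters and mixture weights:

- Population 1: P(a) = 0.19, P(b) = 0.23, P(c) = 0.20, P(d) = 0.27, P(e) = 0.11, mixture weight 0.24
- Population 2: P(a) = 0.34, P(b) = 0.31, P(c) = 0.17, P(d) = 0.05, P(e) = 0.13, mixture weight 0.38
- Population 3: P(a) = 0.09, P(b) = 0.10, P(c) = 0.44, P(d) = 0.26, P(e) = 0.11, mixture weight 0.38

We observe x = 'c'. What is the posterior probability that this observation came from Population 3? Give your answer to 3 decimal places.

P(component k | x) = P(Z=k)·f_k(x) / marginal(x), where marginal(x) = Σ_j P(Z=j)·f_j(x).
Categorical probabilities:
  f_1 = 0.2
  f_2 = 0.17
  f_3 = 0.44
Unnormalised posteriors:
  P(Z=1)·f_1 = 0.24 × 0.2 = 0.048
  P(Z=2)·f_2 = 0.38 × 0.17 = 0.0646
  P(Z=3)·f_3 = 0.38 × 0.44 = 0.1672
Denominator: 0.048 + 0.0646 + 0.1672 = 0.2798
Responsibility of Population 3: 0.1672 / 0.2798 ≈ 0.598

0.598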